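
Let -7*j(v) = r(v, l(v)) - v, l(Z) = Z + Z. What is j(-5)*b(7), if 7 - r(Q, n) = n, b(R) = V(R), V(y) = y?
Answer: -22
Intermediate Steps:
b(R) = R
l(Z) = 2*Z
r(Q, n) = 7 - n
j(v) = -1 + 3*v/7 (j(v) = -((7 - 2*v) - v)/7 = -(7 - 3*v)/7 = -1 + 3*v/7)
j(-5)*b(7) = (-1 + (3/7)*(-5))*7 = (-1 - 15/7)*7 = -22/7*7 = -22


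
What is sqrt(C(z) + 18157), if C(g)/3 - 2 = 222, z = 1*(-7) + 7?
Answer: sqrt(18829) ≈ 137.22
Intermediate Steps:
z = 0 (z = -7 + 7 = 0)
C(g) = 672 (C(g) = 6 + 3*222 = 6 + 666 = 672)
sqrt(C(z) + 18157) = sqrt(672 + 18157) = sqrt(18829)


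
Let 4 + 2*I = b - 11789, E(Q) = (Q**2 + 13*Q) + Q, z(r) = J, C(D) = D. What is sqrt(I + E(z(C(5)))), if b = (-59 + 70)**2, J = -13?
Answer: I*sqrt(5849) ≈ 76.479*I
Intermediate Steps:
b = 121 (b = 11**2 = 121)
z(r) = -13
E(Q) = Q**2 + 14*Q
I = -5836 (I = -2 + (121 - 11789)/2 = -2 + (1/2)*(-11668) = -2 - 5834 = -5836)
sqrt(I + E(z(C(5)))) = sqrt(-5836 - 13*(14 - 13)) = sqrt(-5836 - 13*1) = sqrt(-5836 - 13) = sqrt(-5849) = I*sqrt(5849)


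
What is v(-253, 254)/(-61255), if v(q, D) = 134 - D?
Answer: 24/12251 ≈ 0.0019590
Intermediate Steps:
v(-253, 254)/(-61255) = (134 - 1*254)/(-61255) = (134 - 254)*(-1/61255) = -120*(-1/61255) = 24/12251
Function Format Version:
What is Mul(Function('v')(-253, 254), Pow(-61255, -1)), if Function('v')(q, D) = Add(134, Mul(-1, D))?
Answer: Rational(24, 12251) ≈ 0.0019590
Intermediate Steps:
Mul(Function('v')(-253, 254), Pow(-61255, -1)) = Mul(Add(134, Mul(-1, 254)), Pow(-61255, -1)) = Mul(Add(134, -254), Rational(-1, 61255)) = Mul(-120, Rational(-1, 61255)) = Rational(24, 12251)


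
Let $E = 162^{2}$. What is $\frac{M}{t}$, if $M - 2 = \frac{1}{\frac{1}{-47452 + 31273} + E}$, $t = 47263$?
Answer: $\frac{849219529}{20067948965525} \approx 4.2317 \cdot 10^{-5}$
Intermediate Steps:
$E = 26244$
$M = \frac{849219529}{424601675}$ ($M = 2 + \frac{1}{\frac{1}{-47452 + 31273} + 26244} = 2 + \frac{1}{\frac{1}{-16179} + 26244} = 2 + \frac{1}{- \frac{1}{16179} + 26244} = 2 + \frac{1}{\frac{424601675}{16179}} = 2 + \frac{16179}{424601675} = \frac{849219529}{424601675} \approx 2.0$)
$\frac{M}{t} = \frac{849219529}{424601675 \cdot 47263} = \frac{849219529}{424601675} \cdot \frac{1}{47263} = \frac{849219529}{20067948965525}$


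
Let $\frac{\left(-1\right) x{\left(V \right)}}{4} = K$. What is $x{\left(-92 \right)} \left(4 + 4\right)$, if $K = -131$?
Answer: $4192$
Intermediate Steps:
$x{\left(V \right)} = 524$ ($x{\left(V \right)} = \left(-4\right) \left(-131\right) = 524$)
$x{\left(-92 \right)} \left(4 + 4\right) = 524 \left(4 + 4\right) = 524 \cdot 8 = 4192$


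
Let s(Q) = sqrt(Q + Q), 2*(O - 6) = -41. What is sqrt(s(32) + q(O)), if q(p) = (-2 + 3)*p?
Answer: I*sqrt(26)/2 ≈ 2.5495*I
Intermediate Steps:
O = -29/2 (O = 6 + (1/2)*(-41) = 6 - 41/2 = -29/2 ≈ -14.500)
s(Q) = sqrt(2)*sqrt(Q) (s(Q) = sqrt(2*Q) = sqrt(2)*sqrt(Q))
q(p) = p (q(p) = 1*p = p)
sqrt(s(32) + q(O)) = sqrt(sqrt(2)*sqrt(32) - 29/2) = sqrt(sqrt(2)*(4*sqrt(2)) - 29/2) = sqrt(8 - 29/2) = sqrt(-13/2) = I*sqrt(26)/2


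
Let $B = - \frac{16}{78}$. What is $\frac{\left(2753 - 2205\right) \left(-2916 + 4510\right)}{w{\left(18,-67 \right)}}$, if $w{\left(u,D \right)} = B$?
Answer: $-4258371$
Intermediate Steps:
$B = - \frac{8}{39}$ ($B = \left(-16\right) \frac{1}{78} = - \frac{8}{39} \approx -0.20513$)
$w{\left(u,D \right)} = - \frac{8}{39}$
$\frac{\left(2753 - 2205\right) \left(-2916 + 4510\right)}{w{\left(18,-67 \right)}} = \frac{\left(2753 - 2205\right) \left(-2916 + 4510\right)}{- \frac{8}{39}} = 548 \cdot 1594 \left(- \frac{39}{8}\right) = 873512 \left(- \frac{39}{8}\right) = -4258371$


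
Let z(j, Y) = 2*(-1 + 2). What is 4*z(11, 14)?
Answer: 8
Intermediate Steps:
z(j, Y) = 2 (z(j, Y) = 2*1 = 2)
4*z(11, 14) = 4*2 = 8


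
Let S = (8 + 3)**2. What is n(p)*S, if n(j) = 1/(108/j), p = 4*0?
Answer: 0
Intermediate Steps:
p = 0
n(j) = j/108
S = 121 (S = 11**2 = 121)
n(p)*S = ((1/108)*0)*121 = 0*121 = 0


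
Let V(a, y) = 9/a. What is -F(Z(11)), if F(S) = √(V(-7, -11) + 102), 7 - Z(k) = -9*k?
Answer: -√4935/7 ≈ -10.036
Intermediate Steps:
Z(k) = 7 + 9*k (Z(k) = 7 - (-9)*k = 7 + 9*k)
F(S) = √4935/7 (F(S) = √(9/(-7) + 102) = √(9*(-⅐) + 102) = √(-9/7 + 102) = √(705/7) = √4935/7)
-F(Z(11)) = -√4935/7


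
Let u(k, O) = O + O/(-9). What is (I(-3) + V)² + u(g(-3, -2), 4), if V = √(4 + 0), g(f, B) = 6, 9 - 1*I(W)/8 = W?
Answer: 86468/9 ≈ 9607.6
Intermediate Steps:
I(W) = 72 - 8*W
V = 2 (V = √4 = 2)
u(k, O) = 8*O/9 (u(k, O) = O + O*(-⅑) = O - O/9 = 8*O/9)
(I(-3) + V)² + u(g(-3, -2), 4) = ((72 - 8*(-3)) + 2)² + (8/9)*4 = ((72 + 24) + 2)² + 32/9 = (96 + 2)² + 32/9 = 98² + 32/9 = 9604 + 32/9 = 86468/9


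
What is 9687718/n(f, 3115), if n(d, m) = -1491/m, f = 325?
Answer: -4311034510/213 ≈ -2.0240e+7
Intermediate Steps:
9687718/n(f, 3115) = 9687718/((-1491/3115)) = 9687718/((-1491*1/3115)) = 9687718/(-213/445) = 9687718*(-445/213) = -4311034510/213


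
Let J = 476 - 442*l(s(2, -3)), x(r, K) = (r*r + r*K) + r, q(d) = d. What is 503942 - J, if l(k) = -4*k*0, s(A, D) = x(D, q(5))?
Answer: 503466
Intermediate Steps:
x(r, K) = r + r² + K*r (x(r, K) = (r² + K*r) + r = r + r² + K*r)
s(A, D) = D*(6 + D) (s(A, D) = D*(1 + 5 + D) = D*(6 + D))
l(k) = 0
J = 476 (J = 476 - 442*0 = 476 + 0 = 476)
503942 - J = 503942 - 1*476 = 503942 - 476 = 503466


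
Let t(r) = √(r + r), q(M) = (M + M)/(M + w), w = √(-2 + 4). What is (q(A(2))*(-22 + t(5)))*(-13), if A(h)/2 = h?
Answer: 4576/7 - 1144*√2/7 - 208*√10/7 + 104*√5/7 ≈ 361.85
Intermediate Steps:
w = √2 ≈ 1.4142
A(h) = 2*h
q(M) = 2*M/(M + √2) (q(M) = (M + M)/(M + √2) = (2*M)/(M + √2) = 2*M/(M + √2))
t(r) = √2*√r (t(r) = √(2*r) = √2*√r)
(q(A(2))*(-22 + t(5)))*(-13) = ((2*(2*2)/(2*2 + √2))*(-22 + √2*√5))*(-13) = ((2*4/(4 + √2))*(-22 + √10))*(-13) = ((8/(4 + √2))*(-22 + √10))*(-13) = (8*(-22 + √10)/(4 + √2))*(-13) = -104*(-22 + √10)/(4 + √2)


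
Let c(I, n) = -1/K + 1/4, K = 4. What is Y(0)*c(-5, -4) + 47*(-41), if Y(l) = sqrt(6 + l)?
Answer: -1927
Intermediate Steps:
c(I, n) = 0 (c(I, n) = -1/4 + 1/4 = 0)
Y(0)*c(-5, -4) + 47*(-41) = sqrt(6 + 0)*0 + 47*(-41) = sqrt(6)*0 - 1927 = 0 - 1927 = -1927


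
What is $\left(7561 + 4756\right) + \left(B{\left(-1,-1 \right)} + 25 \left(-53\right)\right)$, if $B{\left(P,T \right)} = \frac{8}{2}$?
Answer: $10996$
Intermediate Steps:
$B{\left(P,T \right)} = 4$ ($B{\left(P,T \right)} = 8 \cdot \frac{1}{2} = 4$)
$\left(7561 + 4756\right) + \left(B{\left(-1,-1 \right)} + 25 \left(-53\right)\right) = \left(7561 + 4756\right) + \left(4 + 25 \left(-53\right)\right) = 12317 + \left(4 - 1325\right) = 12317 - 1321 = 10996$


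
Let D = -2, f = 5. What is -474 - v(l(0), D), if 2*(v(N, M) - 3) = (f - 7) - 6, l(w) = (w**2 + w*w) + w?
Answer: -473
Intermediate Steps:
l(w) = w + 2*w**2 (l(w) = (w**2 + w**2) + w = 2*w**2 + w = w + 2*w**2)
v(N, M) = -1 (v(N, M) = 3 + ((5 - 7) - 6)/2 = 3 + (-2 - 6)/2 = 3 + (1/2)*(-8) = 3 - 4 = -1)
-474 - v(l(0), D) = -474 - 1*(-1) = -474 + 1 = -473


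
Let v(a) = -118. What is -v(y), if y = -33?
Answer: 118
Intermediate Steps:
-v(y) = -1*(-118) = 118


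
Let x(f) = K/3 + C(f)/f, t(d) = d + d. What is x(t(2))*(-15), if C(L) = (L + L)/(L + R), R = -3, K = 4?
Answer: -50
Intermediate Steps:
t(d) = 2*d
C(L) = 2*L/(-3 + L) (C(L) = (L + L)/(L - 3) = (2*L)/(-3 + L) = 2*L/(-3 + L))
x(f) = 4/3 + 2/(-3 + f) (x(f) = 4/3 + (2*f/(-3 + f))/f = 4*(1/3) + 2/(-3 + f) = 4/3 + 2/(-3 + f))
x(t(2))*(-15) = (2*(-3 + 2*(2*2))/(3*(-3 + 2*2)))*(-15) = (2*(-3 + 2*4)/(3*(-3 + 4)))*(-15) = ((2/3)*(-3 + 8)/1)*(-15) = ((2/3)*1*5)*(-15) = (10/3)*(-15) = -50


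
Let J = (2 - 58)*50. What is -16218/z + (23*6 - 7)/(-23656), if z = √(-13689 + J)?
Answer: -131/23656 + 16218*I*√16489/16489 ≈ -0.0055377 + 126.3*I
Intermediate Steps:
J = -2800 (J = -56*50 = -2800)
z = I*√16489 (z = √(-13689 - 2800) = √(-16489) = I*√16489 ≈ 128.41*I)
-16218/z + (23*6 - 7)/(-23656) = -16218*(-I*√16489/16489) + (23*6 - 7)/(-23656) = -(-16218)*I*√16489/16489 + (138 - 7)*(-1/23656) = 16218*I*√16489/16489 + 131*(-1/23656) = 16218*I*√16489/16489 - 131/23656 = -131/23656 + 16218*I*√16489/16489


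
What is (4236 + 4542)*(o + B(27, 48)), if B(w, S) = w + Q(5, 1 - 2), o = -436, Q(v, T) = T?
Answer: -3598980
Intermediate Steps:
B(w, S) = -1 + w (B(w, S) = w + (1 - 2) = w - 1 = -1 + w)
(4236 + 4542)*(o + B(27, 48)) = (4236 + 4542)*(-436 + (-1 + 27)) = 8778*(-436 + 26) = 8778*(-410) = -3598980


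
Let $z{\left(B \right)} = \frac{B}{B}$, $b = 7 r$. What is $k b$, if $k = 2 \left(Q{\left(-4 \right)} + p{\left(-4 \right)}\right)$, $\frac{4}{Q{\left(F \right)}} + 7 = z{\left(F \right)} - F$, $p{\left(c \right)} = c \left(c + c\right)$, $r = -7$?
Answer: $-2940$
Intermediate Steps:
$p{\left(c \right)} = 2 c^{2}$ ($p{\left(c \right)} = c 2 c = 2 c^{2}$)
$b = -49$ ($b = 7 \left(-7\right) = -49$)
$z{\left(B \right)} = 1$
$Q{\left(F \right)} = \frac{4}{-6 - F}$ ($Q{\left(F \right)} = \frac{4}{-7 - \left(-1 + F\right)} = \frac{4}{-6 - F}$)
$k = 60$ ($k = 2 \left(- \frac{4}{6 - 4} + 2 \left(-4\right)^{2}\right) = 2 \left(- \frac{4}{2} + 2 \cdot 16\right) = 2 \left(\left(-4\right) \frac{1}{2} + 32\right) = 2 \left(-2 + 32\right) = 2 \cdot 30 = 60$)
$k b = 60 \left(-49\right) = -2940$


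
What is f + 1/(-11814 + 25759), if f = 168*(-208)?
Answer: -487294079/13945 ≈ -34944.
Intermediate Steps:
f = -34944
f + 1/(-11814 + 25759) = -34944 + 1/(-11814 + 25759) = -34944 + 1/13945 = -487294079/13945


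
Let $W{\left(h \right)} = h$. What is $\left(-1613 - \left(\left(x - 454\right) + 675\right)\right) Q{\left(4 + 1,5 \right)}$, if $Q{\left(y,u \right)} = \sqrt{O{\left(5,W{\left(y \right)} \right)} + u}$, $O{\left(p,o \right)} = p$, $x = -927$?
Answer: $- 907 \sqrt{10} \approx -2868.2$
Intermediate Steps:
$Q{\left(y,u \right)} = \sqrt{5 + u}$
$\left(-1613 - \left(\left(x - 454\right) + 675\right)\right) Q{\left(4 + 1,5 \right)} = \left(-1613 - \left(\left(-927 - 454\right) + 675\right)\right) \sqrt{5 + 5} = \left(-1613 - \left(-1381 + 675\right)\right) \sqrt{10} = \left(-1613 - -706\right) \sqrt{10} = \left(-1613 + 706\right) \sqrt{10} = - 907 \sqrt{10}$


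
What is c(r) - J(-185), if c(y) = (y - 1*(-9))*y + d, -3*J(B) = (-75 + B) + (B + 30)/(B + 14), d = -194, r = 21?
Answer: 179363/513 ≈ 349.64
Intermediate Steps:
J(B) = 25 - B/3 - (30 + B)/(3*(14 + B)) (J(B) = -((-75 + B) + (B + 30)/(B + 14))/3 = -((-75 + B) + (30 + B)/(14 + B))/3 = -(-75 + B + (30 + B)/(14 + B))/3 = 25 - B/3 - (30 + B)/(3*(14 + B)))
c(y) = -194 + y*(9 + y) (c(y) = (y - 1*(-9))*y - 194 = (y + 9)*y - 194 = (9 + y)*y - 194 = y*(9 + y) - 194 = -194 + y*(9 + y))
c(r) - J(-185) = (-194 + 21² + 9*21) - (1020 - 1*(-185)² + 60*(-185))/(3*(14 - 185)) = (-194 + 441 + 189) - (1020 - 1*34225 - 11100)/(3*(-171)) = 436 - (-1)*(1020 - 34225 - 11100)/(3*171) = 436 - (-1)*(-44305)/(3*171) = 436 - 1*44305/513 = 436 - 44305/513 = 179363/513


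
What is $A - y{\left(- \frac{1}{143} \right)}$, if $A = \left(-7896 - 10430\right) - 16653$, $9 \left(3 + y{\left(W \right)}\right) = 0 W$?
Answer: $-34976$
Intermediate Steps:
$y{\left(W \right)} = -3$ ($y{\left(W \right)} = -3 + \frac{0 W}{9} = -3 + \frac{1}{9} \cdot 0 = -3 + 0 = -3$)
$A = -34979$ ($A = -18326 - 16653 = -34979$)
$A - y{\left(- \frac{1}{143} \right)} = -34979 - -3 = -34979 + 3 = -34976$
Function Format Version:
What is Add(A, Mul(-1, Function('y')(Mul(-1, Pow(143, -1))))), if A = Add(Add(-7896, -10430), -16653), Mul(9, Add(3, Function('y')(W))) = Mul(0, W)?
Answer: -34976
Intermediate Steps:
Function('y')(W) = -3 (Function('y')(W) = Add(-3, Mul(Rational(1, 9), Mul(0, W))) = Add(-3, Mul(Rational(1, 9), 0)) = Add(-3, 0) = -3)
A = -34979 (A = Add(-18326, -16653) = -34979)
Add(A, Mul(-1, Function('y')(Mul(-1, Pow(143, -1))))) = Add(-34979, Mul(-1, -3)) = Add(-34979, 3) = -34976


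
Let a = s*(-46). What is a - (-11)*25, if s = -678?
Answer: 31463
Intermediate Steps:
a = 31188 (a = -678*(-46) = 31188)
a - (-11)*25 = 31188 - (-11)*25 = 31188 - 1*(-275) = 31188 + 275 = 31463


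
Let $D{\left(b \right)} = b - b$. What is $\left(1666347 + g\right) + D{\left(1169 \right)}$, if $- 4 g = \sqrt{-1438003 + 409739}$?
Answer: $1666347 - \frac{i \sqrt{257066}}{2} \approx 1.6663 \cdot 10^{6} - 253.51 i$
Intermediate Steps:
$D{\left(b \right)} = 0$
$g = - \frac{i \sqrt{257066}}{2}$ ($g = - \frac{\sqrt{-1438003 + 409739}}{4} = - \frac{\sqrt{-1028264}}{4} = - \frac{2 i \sqrt{257066}}{4} = - \frac{i \sqrt{257066}}{2} \approx - 253.51 i$)
$\left(1666347 + g\right) + D{\left(1169 \right)} = \left(1666347 - \frac{i \sqrt{257066}}{2}\right) + 0 = 1666347 - \frac{i \sqrt{257066}}{2}$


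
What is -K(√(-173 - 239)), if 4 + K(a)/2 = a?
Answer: 8 - 4*I*√103 ≈ 8.0 - 40.596*I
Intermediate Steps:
K(a) = -8 + 2*a
-K(√(-173 - 239)) = -(-8 + 2*√(-173 - 239)) = -(-8 + 2*√(-412)) = -(-8 + 2*(2*I*√103)) = -(-8 + 4*I*√103) = 8 - 4*I*√103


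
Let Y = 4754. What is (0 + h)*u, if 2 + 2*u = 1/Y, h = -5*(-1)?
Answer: -47535/9508 ≈ -4.9995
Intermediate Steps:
h = 5
u = -9507/9508 (u = -1 + (½)/4754 = -1 + (½)*(1/4754) = -1 + 1/9508 = -9507/9508 ≈ -0.99990)
(0 + h)*u = (0 + 5)*(-9507/9508) = 5*(-9507/9508) = -47535/9508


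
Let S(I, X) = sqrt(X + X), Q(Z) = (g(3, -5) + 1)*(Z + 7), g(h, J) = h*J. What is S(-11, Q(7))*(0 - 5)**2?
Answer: 350*I*sqrt(2) ≈ 494.97*I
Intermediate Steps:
g(h, J) = J*h
Q(Z) = -98 - 14*Z (Q(Z) = (-5*3 + 1)*(Z + 7) = (-15 + 1)*(7 + Z) = -14*(7 + Z) = -98 - 14*Z)
S(I, X) = sqrt(2)*sqrt(X) (S(I, X) = sqrt(2*X) = sqrt(2)*sqrt(X))
S(-11, Q(7))*(0 - 5)**2 = (sqrt(2)*sqrt(-98 - 14*7))*(0 - 5)**2 = (sqrt(2)*sqrt(-98 - 98))*(-5)**2 = (sqrt(2)*sqrt(-196))*25 = (sqrt(2)*(14*I))*25 = (14*I*sqrt(2))*25 = 350*I*sqrt(2)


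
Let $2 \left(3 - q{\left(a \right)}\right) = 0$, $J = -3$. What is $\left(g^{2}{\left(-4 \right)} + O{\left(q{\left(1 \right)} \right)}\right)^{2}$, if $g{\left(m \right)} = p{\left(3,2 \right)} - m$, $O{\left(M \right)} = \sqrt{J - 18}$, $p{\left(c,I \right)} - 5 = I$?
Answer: $\left(121 + i \sqrt{21}\right)^{2} \approx 14620.0 + 1109.0 i$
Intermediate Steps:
$p{\left(c,I \right)} = 5 + I$
$q{\left(a \right)} = 3$ ($q{\left(a \right)} = 3 - 0 = 3 + 0 = 3$)
$O{\left(M \right)} = i \sqrt{21}$ ($O{\left(M \right)} = \sqrt{-3 - 18} = \sqrt{-21} = i \sqrt{21}$)
$g{\left(m \right)} = 7 - m$ ($g{\left(m \right)} = \left(5 + 2\right) - m = 7 - m$)
$\left(g^{2}{\left(-4 \right)} + O{\left(q{\left(1 \right)} \right)}\right)^{2} = \left(\left(7 - -4\right)^{2} + i \sqrt{21}\right)^{2} = \left(\left(7 + 4\right)^{2} + i \sqrt{21}\right)^{2} = \left(11^{2} + i \sqrt{21}\right)^{2} = \left(121 + i \sqrt{21}\right)^{2}$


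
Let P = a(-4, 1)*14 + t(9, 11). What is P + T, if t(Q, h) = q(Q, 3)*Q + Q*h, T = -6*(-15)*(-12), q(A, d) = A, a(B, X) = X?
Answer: -886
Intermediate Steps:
T = -1080 (T = 90*(-12) = -1080)
t(Q, h) = Q² + Q*h (t(Q, h) = Q*Q + Q*h = Q² + Q*h)
P = 194 (P = 1*14 + 9*(9 + 11) = 14 + 9*20 = 14 + 180 = 194)
P + T = 194 - 1080 = -886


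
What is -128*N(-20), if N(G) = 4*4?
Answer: -2048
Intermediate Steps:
N(G) = 16
-128*N(-20) = -128*16 = -2048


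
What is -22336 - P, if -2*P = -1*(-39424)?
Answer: -2624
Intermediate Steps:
P = -19712 (P = -(-1)*(-39424)/2 = -1/2*39424 = -19712)
-22336 - P = -22336 - 1*(-19712) = -22336 + 19712 = -2624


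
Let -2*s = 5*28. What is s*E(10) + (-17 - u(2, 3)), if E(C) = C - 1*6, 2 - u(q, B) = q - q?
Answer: -299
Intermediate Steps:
u(q, B) = 2 (u(q, B) = 2 - (q - q) = 2 - 1*0 = 2 + 0 = 2)
s = -70 (s = -5*28/2 = -½*140 = -70)
E(C) = -6 + C (E(C) = C - 6 = -6 + C)
s*E(10) + (-17 - u(2, 3)) = -70*(-6 + 10) + (-17 - 1*2) = -70*4 + (-17 - 2) = -280 - 19 = -299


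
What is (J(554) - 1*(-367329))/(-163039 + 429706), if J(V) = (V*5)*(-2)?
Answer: 361789/266667 ≈ 1.3567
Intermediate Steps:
J(V) = -10*V (J(V) = (5*V)*(-2) = -10*V)
(J(554) - 1*(-367329))/(-163039 + 429706) = (-10*554 - 1*(-367329))/(-163039 + 429706) = (-5540 + 367329)/266667 = 361789*(1/266667) = 361789/266667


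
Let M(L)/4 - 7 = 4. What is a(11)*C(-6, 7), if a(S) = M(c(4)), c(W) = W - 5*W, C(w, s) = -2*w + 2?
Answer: 616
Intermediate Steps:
C(w, s) = 2 - 2*w
c(W) = -4*W
M(L) = 44 (M(L) = 28 + 4*4 = 28 + 16 = 44)
a(S) = 44
a(11)*C(-6, 7) = 44*(2 - 2*(-6)) = 44*(2 + 12) = 44*14 = 616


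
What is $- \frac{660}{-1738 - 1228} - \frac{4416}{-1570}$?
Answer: $\frac{3533514}{1164155} \approx 3.0353$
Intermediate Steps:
$- \frac{660}{-1738 - 1228} - \frac{4416}{-1570} = - \frac{660}{-2966} - - \frac{2208}{785} = \left(-660\right) \left(- \frac{1}{2966}\right) + \frac{2208}{785} = \frac{330}{1483} + \frac{2208}{785} = \frac{3533514}{1164155}$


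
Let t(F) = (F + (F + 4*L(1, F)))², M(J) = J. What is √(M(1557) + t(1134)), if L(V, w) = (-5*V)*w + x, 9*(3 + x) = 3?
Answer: √3753781837/3 ≈ 20423.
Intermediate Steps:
x = -8/3 (x = -3 + (⅑)*3 = -3 + ⅓ = -8/3 ≈ -2.6667)
L(V, w) = -8/3 - 5*V*w (L(V, w) = (-5*V)*w - 8/3 = -5*V*w - 8/3 = -8/3 - 5*V*w)
t(F) = (-32/3 - 18*F)² (t(F) = (F + (F + 4*(-8/3 - 5*1*F)))² = (F + (F + 4*(-8/3 - 5*F)))² = (F + (F + (-32/3 - 20*F)))² = (F + (-32/3 - 19*F))² = (-32/3 - 18*F)²)
√(M(1557) + t(1134)) = √(1557 + 4*(16 + 27*1134)²/9) = √(1557 + 4*(16 + 30618)²/9) = √(1557 + (4/9)*30634²) = √(1557 + (4/9)*938441956) = √(1557 + 3753767824/9) = √(3753781837/9) = √3753781837/3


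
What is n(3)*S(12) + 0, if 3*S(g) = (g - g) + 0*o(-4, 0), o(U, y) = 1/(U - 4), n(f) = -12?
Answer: 0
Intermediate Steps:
o(U, y) = 1/(-4 + U)
S(g) = 0 (S(g) = ((g - g) + 0/(-4 - 4))/3 = (0 + 0/(-8))/3 = (0 + 0*(-⅛))/3 = (0 + 0)/3 = (⅓)*0 = 0)
n(3)*S(12) + 0 = -12*0 + 0 = 0 + 0 = 0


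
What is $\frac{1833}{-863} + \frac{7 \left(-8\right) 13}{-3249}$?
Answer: $- \frac{5327153}{2803887} \approx -1.8999$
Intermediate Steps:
$\frac{1833}{-863} + \frac{7 \left(-8\right) 13}{-3249} = 1833 \left(- \frac{1}{863}\right) + \left(-56\right) 13 \left(- \frac{1}{3249}\right) = - \frac{1833}{863} - - \frac{728}{3249} = - \frac{1833}{863} + \frac{728}{3249} = - \frac{5327153}{2803887}$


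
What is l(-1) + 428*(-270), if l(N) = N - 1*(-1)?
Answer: -115560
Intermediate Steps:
l(N) = 1 + N (l(N) = N + 1 = 1 + N)
l(-1) + 428*(-270) = (1 - 1) + 428*(-270) = 0 - 115560 = -115560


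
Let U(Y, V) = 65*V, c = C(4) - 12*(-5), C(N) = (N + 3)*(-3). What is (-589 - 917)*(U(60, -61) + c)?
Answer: 5912556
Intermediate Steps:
C(N) = -9 - 3*N (C(N) = (3 + N)*(-3) = -9 - 3*N)
c = 39 (c = (-9 - 3*4) - 12*(-5) = (-9 - 12) + 60 = -21 + 60 = 39)
(-589 - 917)*(U(60, -61) + c) = (-589 - 917)*(65*(-61) + 39) = -1506*(-3965 + 39) = -1506*(-3926) = 5912556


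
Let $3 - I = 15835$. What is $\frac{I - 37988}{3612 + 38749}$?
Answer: $- \frac{53820}{42361} \approx -1.2705$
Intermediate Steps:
$I = -15832$ ($I = 3 - 15835 = -15832$)
$\frac{I - 37988}{3612 + 38749} = \frac{-15832 - 37988}{3612 + 38749} = - \frac{53820}{42361}$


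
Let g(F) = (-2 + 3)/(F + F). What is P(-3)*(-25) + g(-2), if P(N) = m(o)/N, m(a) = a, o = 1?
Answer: 97/12 ≈ 8.0833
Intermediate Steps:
P(N) = 1/N
g(F) = 1/(2*F)
P(-3)*(-25) + g(-2) = -25/(-3) + (1/2)/(-2) = -1/3*(-25) + (1/2)*(-1/2) = 25/3 - 1/4 = 97/12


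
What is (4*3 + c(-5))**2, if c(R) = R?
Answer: 49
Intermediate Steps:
(4*3 + c(-5))**2 = (4*3 - 5)**2 = (12 - 5)**2 = 7**2 = 49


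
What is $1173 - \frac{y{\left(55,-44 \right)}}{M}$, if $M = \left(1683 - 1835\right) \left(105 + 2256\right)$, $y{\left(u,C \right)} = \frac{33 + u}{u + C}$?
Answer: $\frac{52619608}{44859} \approx 1173.0$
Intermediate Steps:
$y{\left(u,C \right)} = \frac{33 + u}{C + u}$
$M = -358872$ ($M = \left(-152\right) 2361 = -358872$)
$1173 - \frac{y{\left(55,-44 \right)}}{M} = 1173 - \frac{\frac{1}{-44 + 55} \left(33 + 55\right)}{-358872} = 1173 - \frac{1}{11} \cdot 88 \left(- \frac{1}{358872}\right) = 1173 - 8 \left(- \frac{1}{358872}\right) = 1173 - - \frac{1}{44859} = 1173 + \frac{1}{44859} = \frac{52619608}{44859}$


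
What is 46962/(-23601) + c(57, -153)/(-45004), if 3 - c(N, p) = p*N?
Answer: -193281081/88511617 ≈ -2.1837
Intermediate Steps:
c(N, p) = 3 - N*p (c(N, p) = 3 - p*N = 3 - N*p)
46962/(-23601) + c(57, -153)/(-45004) = 46962/(-23601) + (3 - 1*57*(-153))/(-45004) = 46962*(-1/23601) + (3 + 8721)*(-1/45004) = -15654/7867 + 8724*(-1/45004) = -15654/7867 - 2181/11251 = -193281081/88511617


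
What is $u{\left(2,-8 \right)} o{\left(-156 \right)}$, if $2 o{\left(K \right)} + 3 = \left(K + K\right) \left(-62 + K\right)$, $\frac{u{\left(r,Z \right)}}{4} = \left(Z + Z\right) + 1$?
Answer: $-2040390$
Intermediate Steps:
$u{\left(r,Z \right)} = 4 + 8 Z$ ($u{\left(r,Z \right)} = 4 \left(\left(Z + Z\right) + 1\right) = 4 \left(2 Z + 1\right) = 4 \left(1 + 2 Z\right) = 4 + 8 Z$)
$o{\left(K \right)} = - \frac{3}{2} + K \left(-62 + K\right)$ ($o{\left(K \right)} = - \frac{3}{2} + \frac{\left(K + K\right) \left(-62 + K\right)}{2} = - \frac{3}{2} + \frac{2 K \left(-62 + K\right)}{2} = - \frac{3}{2} + K \left(-62 + K\right)$)
$u{\left(2,-8 \right)} o{\left(-156 \right)} = \left(4 + 8 \left(-8\right)\right) \left(- \frac{3}{2} + \left(-156\right)^{2} - -9672\right) = \left(4 - 64\right) \left(- \frac{3}{2} + 24336 + 9672\right) = \left(-60\right) \frac{68013}{2} = -2040390$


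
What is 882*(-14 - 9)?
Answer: -20286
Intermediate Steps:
882*(-14 - 9) = 882*(-23) = -20286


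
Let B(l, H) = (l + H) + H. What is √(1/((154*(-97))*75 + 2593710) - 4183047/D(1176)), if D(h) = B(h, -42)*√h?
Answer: √(15562365 - 1045623395720475*√6)/4788420 ≈ 10.569*I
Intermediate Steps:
B(l, H) = l + 2*H (B(l, H) = (H + l) + H = l + 2*H)
D(h) = √h*(-84 + h) (D(h) = (h + 2*(-42))*√h = (h - 84)*√h = (-84 + h)*√h = √h*(-84 + h))
√(1/((154*(-97))*75 + 2593710) - 4183047/D(1176)) = √(1/((154*(-97))*75 + 2593710) - 4183047*√6/(84*(-84 + 1176))) = √(1/(-14938*75 + 2593710) - 4183047*√6/91728) = √(1/(-1120350 + 2593710) - 4183047*√6/91728) = √(1/1473360 - 464783*√6/10192)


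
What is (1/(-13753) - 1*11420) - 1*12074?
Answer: -323112983/13753 ≈ -23494.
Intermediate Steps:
(1/(-13753) - 1*11420) - 1*12074 = (-1/13753 - 11420) - 12074 = -157059261/13753 - 12074 = -323112983/13753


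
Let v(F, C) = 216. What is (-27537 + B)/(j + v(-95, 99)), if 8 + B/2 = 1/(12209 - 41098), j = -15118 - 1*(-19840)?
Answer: -795978619/142653882 ≈ -5.5798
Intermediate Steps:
j = 4722 (j = -15118 + 19840 = 4722)
B = -462226/28889 (B = -16 + 2/(12209 - 41098) = -16 + 2/(-28889) = -16 + 2*(-1/28889) = -16 - 2/28889 = -462226/28889 ≈ -16.000)
(-27537 + B)/(j + v(-95, 99)) = (-27537 - 462226/28889)/(4722 + 216) = -795978619/28889/4938 = -795978619/28889*1/4938 = -795978619/142653882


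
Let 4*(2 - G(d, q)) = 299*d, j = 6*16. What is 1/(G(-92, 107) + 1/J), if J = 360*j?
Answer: 34560/237738241 ≈ 0.00014537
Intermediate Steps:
j = 96
G(d, q) = 2 - 299*d/4
J = 34560 (J = 360*96 = 34560)
1/(G(-92, 107) + 1/J) = 1/((2 - 299/4*(-92)) + 1/34560) = 1/((2 + 6877) + 1/34560) = 1/(6879 + 1/34560) = 1/(237738241/34560) = 34560/237738241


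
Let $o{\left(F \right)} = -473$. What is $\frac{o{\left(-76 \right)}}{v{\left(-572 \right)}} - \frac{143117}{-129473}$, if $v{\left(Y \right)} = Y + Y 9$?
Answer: $\frac{79988179}{67325960} \approx 1.1881$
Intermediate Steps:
$v{\left(Y \right)} = 10 Y$ ($v{\left(Y \right)} = Y + 9 Y = 10 Y$)
$\frac{o{\left(-76 \right)}}{v{\left(-572 \right)}} - \frac{143117}{-129473} = - \frac{473}{10 \left(-572\right)} - \frac{143117}{-129473} = - \frac{473}{-5720} - - \frac{143117}{129473} = \left(-473\right) \left(- \frac{1}{5720}\right) + \frac{143117}{129473} = \frac{43}{520} + \frac{143117}{129473} = \frac{79988179}{67325960}$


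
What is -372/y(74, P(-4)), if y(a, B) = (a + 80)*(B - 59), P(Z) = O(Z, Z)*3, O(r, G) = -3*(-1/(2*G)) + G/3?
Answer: 496/13167 ≈ 0.037670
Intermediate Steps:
O(r, G) = G/3 + 3/(2*G) (O(r, G) = -(-3)/(2*G) + G*(1/3) = 3/(2*G) + G/3 = G/3 + 3/(2*G))
P(Z) = Z + 9/(2*Z) (P(Z) = (Z/3 + 3/(2*Z))*3 = Z + 9/(2*Z))
y(a, B) = (-59 + B)*(80 + a) (y(a, B) = (80 + a)*(-59 + B) = (-59 + B)*(80 + a))
-372/y(74, P(-4)) = -372/(-4720 - 59*74 + 80*(-4 + (9/2)/(-4)) + (-4 + (9/2)/(-4))*74) = -372/(-4720 - 4366 + 80*(-4 + (9/2)*(-1/4)) + (-4 + (9/2)*(-1/4))*74) = -372/(-4720 - 4366 + 80*(-4 - 9/8) + (-4 - 9/8)*74) = -372/(-4720 - 4366 + 80*(-41/8) - 41/8*74) = -372/(-4720 - 4366 - 410 - 1517/4) = -372/(-39501/4) = -372*(-4/39501) = 496/13167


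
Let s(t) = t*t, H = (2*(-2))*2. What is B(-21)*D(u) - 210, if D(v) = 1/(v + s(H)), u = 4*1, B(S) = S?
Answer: -14301/68 ≈ -210.31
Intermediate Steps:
u = 4
H = -8 (H = -4*2 = -8)
s(t) = t²
D(v) = 1/(64 + v) (D(v) = 1/(v + (-8)²) = 1/(v + 64) = 1/(64 + v))
B(-21)*D(u) - 210 = -21/(64 + 4) - 210 = -21/68 - 210 = -14301/68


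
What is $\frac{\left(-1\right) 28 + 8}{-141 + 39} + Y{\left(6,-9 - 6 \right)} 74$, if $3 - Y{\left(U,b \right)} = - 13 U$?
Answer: $\frac{305704}{51} \approx 5994.2$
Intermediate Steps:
$Y{\left(U,b \right)} = 3 + 13 U$ ($Y{\left(U,b \right)} = 3 - - 13 U = 3 + 13 U$)
$\frac{\left(-1\right) 28 + 8}{-141 + 39} + Y{\left(6,-9 - 6 \right)} 74 = \frac{\left(-1\right) 28 + 8}{-141 + 39} + \left(3 + 13 \cdot 6\right) 74 = \frac{-28 + 8}{-102} + \left(3 + 78\right) 74 = \left(-20\right) \left(- \frac{1}{102}\right) + 81 \cdot 74 = \frac{10}{51} + 5994 = \frac{305704}{51}$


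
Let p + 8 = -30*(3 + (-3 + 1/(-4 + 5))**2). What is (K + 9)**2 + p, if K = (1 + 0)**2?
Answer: -118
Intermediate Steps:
K = 1 (K = 1**2 = 1)
p = -218 (p = -8 - 30*(3 + (-3 + 1/(-4 + 5))**2) = -8 - 30*(3 + (-3 + 1/1)**2) = -8 - 30*(3 + (-3 + 1)**2) = -8 - 30*(3 + (-2)**2) = -8 - 30*(3 + 4) = -8 - 30*7 = -8 - 210 = -218)
(K + 9)**2 + p = (1 + 9)**2 - 218 = 10**2 - 218 = 100 - 218 = -118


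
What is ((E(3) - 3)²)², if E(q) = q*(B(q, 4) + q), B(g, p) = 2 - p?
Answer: 0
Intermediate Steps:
E(q) = q*(-2 + q) (E(q) = q*((2 - 1*4) + q) = q*((2 - 4) + q) = q*(-2 + q))
((E(3) - 3)²)² = ((3*(-2 + 3) - 3)²)² = ((3*1 - 3)²)² = ((3 - 3)²)² = (0²)² = 0² = 0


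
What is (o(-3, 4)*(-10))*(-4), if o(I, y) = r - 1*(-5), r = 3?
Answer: 320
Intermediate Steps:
o(I, y) = 8 (o(I, y) = 3 - 1*(-5) = 3 + 5 = 8)
(o(-3, 4)*(-10))*(-4) = (8*(-10))*(-4) = -80*(-4) = 320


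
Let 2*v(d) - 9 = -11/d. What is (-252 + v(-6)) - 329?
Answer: -6907/12 ≈ -575.58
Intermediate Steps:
v(d) = 9/2 - 11/(2*d) (v(d) = 9/2 + (-11/d)/2 = 9/2 - 11/(2*d))
(-252 + v(-6)) - 329 = (-252 + (½)*(-11 + 9*(-6))/(-6)) - 329 = (-252 + (½)*(-⅙)*(-11 - 54)) - 329 = (-252 + (½)*(-⅙)*(-65)) - 329 = (-252 + 65/12) - 329 = -2959/12 - 329 = -6907/12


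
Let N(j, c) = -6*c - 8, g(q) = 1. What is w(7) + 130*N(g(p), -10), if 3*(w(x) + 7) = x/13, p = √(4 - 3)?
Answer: 263374/39 ≈ 6753.2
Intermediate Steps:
p = 1 (p = √1 = 1)
w(x) = -7 + x/39 (w(x) = -7 + (x/13)/3 = -7 + x/39)
N(j, c) = -8 - 6*c
w(7) + 130*N(g(p), -10) = (-7 + (1/39)*7) + 130*(-8 - 6*(-10)) = (-7 + 7/39) + 130*(-8 + 60) = -266/39 + 130*52 = -266/39 + 6760 = 263374/39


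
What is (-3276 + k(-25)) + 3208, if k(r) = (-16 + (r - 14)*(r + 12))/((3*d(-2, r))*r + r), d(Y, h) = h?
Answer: -125309/1850 ≈ -67.735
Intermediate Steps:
k(r) = (-16 + (-14 + r)*(12 + r))/(r + 3*r**2) (k(r) = (-16 + (r - 14)*(r + 12))/((3*r)*r + r) = (-16 + (-14 + r)*(12 + r))/(3*r**2 + r) = (-16 + (-14 + r)*(12 + r))/(r + 3*r**2))
(-3276 + k(-25)) + 3208 = (-3276 + (-184 + (-25)**2 - 2*(-25))/((-25)*(1 + 3*(-25)))) + 3208 = (-3276 - (-184 + 625 + 50)/(25*(1 - 75))) + 3208 = (-3276 - 1/25*491/(-74)) + 3208 = (-3276 - 1/25*(-1/74)*491) + 3208 = (-3276 + 491/1850) + 3208 = -6060109/1850 + 3208 = -125309/1850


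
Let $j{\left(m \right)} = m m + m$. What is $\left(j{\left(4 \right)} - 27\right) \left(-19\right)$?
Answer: $133$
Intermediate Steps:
$j{\left(m \right)} = m + m^{2}$ ($j{\left(m \right)} = m^{2} + m = m + m^{2}$)
$\left(j{\left(4 \right)} - 27\right) \left(-19\right) = \left(4 \left(1 + 4\right) - 27\right) \left(-19\right) = \left(4 \cdot 5 - 27\right) \left(-19\right) = \left(20 - 27\right) \left(-19\right) = \left(-7\right) \left(-19\right) = 133$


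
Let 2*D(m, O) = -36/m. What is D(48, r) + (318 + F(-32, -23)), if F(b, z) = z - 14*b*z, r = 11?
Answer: -80075/8 ≈ -10009.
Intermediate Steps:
F(b, z) = z - 14*b*z
D(m, O) = -18/m (D(m, O) = (-36/m)/2 = -18/m)
D(48, r) + (318 + F(-32, -23)) = -18/48 + (318 - 23*(1 - 14*(-32))) = -18*1/48 + (318 - 23*(1 + 448)) = -3/8 + (318 - 23*449) = -3/8 + (318 - 10327) = -3/8 - 10009 = -80075/8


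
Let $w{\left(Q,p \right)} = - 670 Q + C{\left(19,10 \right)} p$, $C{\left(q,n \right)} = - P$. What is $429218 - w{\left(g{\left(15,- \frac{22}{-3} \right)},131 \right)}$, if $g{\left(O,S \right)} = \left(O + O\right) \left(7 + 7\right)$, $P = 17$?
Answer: $712845$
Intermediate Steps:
$C{\left(q,n \right)} = -17$ ($C{\left(q,n \right)} = \left(-1\right) 17 = -17$)
$g{\left(O,S \right)} = 28 O$ ($g{\left(O,S \right)} = 2 O 14 = 28 O$)
$w{\left(Q,p \right)} = - 670 Q - 17 p$
$429218 - w{\left(g{\left(15,- \frac{22}{-3} \right)},131 \right)} = 429218 - \left(- 670 \cdot 28 \cdot 15 - 2227\right) = 429218 - \left(\left(-670\right) 420 - 2227\right) = 429218 - \left(-281400 - 2227\right) = 429218 - -283627 = 429218 + 283627 = 712845$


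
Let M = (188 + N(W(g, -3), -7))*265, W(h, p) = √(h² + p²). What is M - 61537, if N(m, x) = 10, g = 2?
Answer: -9067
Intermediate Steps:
M = 52470 (M = (188 + 10)*265 = 198*265 = 52470)
M - 61537 = 52470 - 61537 = -9067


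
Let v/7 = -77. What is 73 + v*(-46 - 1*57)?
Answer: 55590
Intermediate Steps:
v = -539 (v = 7*(-77) = -539)
73 + v*(-46 - 1*57) = 73 - 539*(-46 - 1*57) = 73 - 539*(-46 - 57) = 73 - 539*(-103) = 73 + 55517 = 55590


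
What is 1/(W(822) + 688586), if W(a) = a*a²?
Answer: 1/556100834 ≈ 1.7982e-9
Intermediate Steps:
W(a) = a³
1/(W(822) + 688586) = 1/(822³ + 688586) = 1/(555412248 + 688586) = 1/556100834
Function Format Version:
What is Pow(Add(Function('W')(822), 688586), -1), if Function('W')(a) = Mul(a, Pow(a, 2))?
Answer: Rational(1, 556100834) ≈ 1.7982e-9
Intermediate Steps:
Function('W')(a) = Pow(a, 3)
Pow(Add(Function('W')(822), 688586), -1) = Pow(Add(Pow(822, 3), 688586), -1) = Pow(Add(555412248, 688586), -1) = Pow(556100834, -1) = Rational(1, 556100834)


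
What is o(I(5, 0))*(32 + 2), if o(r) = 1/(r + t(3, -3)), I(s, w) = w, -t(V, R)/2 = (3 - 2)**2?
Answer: -17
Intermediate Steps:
t(V, R) = -2 (t(V, R) = -2*(3 - 2)**2 = -2*1**2 = -2*1 = -2)
o(r) = 1/(-2 + r) (o(r) = 1/(r - 2) = 1/(-2 + r))
o(I(5, 0))*(32 + 2) = (32 + 2)/(-2 + 0) = 34/(-2) = -1/2*34 = -17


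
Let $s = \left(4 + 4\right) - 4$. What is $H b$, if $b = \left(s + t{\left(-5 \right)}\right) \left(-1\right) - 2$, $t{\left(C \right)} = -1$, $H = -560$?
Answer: $2800$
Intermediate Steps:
$s = 4$ ($s = 8 - 4 = 4$)
$b = -5$ ($b = \left(4 - 1\right) \left(-1\right) - 2 = 3 \left(-1\right) - 2 = -3 - 2 = -5$)
$H b = \left(-560\right) \left(-5\right) = 2800$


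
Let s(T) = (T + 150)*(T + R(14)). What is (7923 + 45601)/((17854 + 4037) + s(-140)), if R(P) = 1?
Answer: 53524/20501 ≈ 2.6108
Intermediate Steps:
s(T) = (1 + T)*(150 + T) (s(T) = (T + 150)*(T + 1) = (150 + T)*(1 + T) = (1 + T)*(150 + T))
(7923 + 45601)/((17854 + 4037) + s(-140)) = (7923 + 45601)/((17854 + 4037) + (150 + (-140)² + 151*(-140))) = 53524/(21891 + (150 + 19600 - 21140)) = 53524/(21891 - 1390) = 53524/20501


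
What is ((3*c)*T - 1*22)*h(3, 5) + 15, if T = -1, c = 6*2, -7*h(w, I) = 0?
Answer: 15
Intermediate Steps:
h(w, I) = 0 (h(w, I) = -⅐*0 = 0)
c = 12
((3*c)*T - 1*22)*h(3, 5) + 15 = ((3*12)*(-1) - 1*22)*0 + 15 = (36*(-1) - 22)*0 + 15 = (-36 - 22)*0 + 15 = -58*0 + 15 = 0 + 15 = 15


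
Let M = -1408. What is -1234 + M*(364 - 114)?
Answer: -353234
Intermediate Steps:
-1234 + M*(364 - 114) = -1234 - 1408*(364 - 114) = -1234 - 1408*250 = -1234 - 352000 = -353234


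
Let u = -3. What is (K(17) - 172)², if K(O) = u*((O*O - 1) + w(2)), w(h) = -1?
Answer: 1067089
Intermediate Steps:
K(O) = 6 - 3*O² (K(O) = -3*((O*O - 1) - 1) = -3*((O² - 1) - 1) = -3*((-1 + O²) - 1) = -3*(-2 + O²) = 6 - 3*O²)
(K(17) - 172)² = ((6 - 3*17²) - 172)² = ((6 - 3*289) - 172)² = ((6 - 867) - 172)² = (-861 - 172)² = (-1033)² = 1067089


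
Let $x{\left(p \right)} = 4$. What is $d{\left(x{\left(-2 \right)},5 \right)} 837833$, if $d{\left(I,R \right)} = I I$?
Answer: $13405328$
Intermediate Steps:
$d{\left(I,R \right)} = I^{2}$
$d{\left(x{\left(-2 \right)},5 \right)} 837833 = 4^{2} \cdot 837833 = 16 \cdot 837833 = 13405328$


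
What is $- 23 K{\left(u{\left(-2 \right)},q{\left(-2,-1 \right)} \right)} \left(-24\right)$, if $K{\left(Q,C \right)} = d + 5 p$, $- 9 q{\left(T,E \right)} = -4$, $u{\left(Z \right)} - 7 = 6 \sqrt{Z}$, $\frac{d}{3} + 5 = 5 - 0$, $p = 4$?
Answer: $11040$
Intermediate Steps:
$d = 0$ ($d = -15 + 3 \left(5 - 0\right) = -15 + 3 \left(5 + 0\right) = -15 + 3 \cdot 5 = -15 + 15 = 0$)
$u{\left(Z \right)} = 7 + 6 \sqrt{Z}$
$q{\left(T,E \right)} = \frac{4}{9}$ ($q{\left(T,E \right)} = \left(- \frac{1}{9}\right) \left(-4\right) = \frac{4}{9}$)
$K{\left(Q,C \right)} = 20$ ($K{\left(Q,C \right)} = 0 + 5 \cdot 4 = 0 + 20 = 20$)
$- 23 K{\left(u{\left(-2 \right)},q{\left(-2,-1 \right)} \right)} \left(-24\right) = \left(-23\right) 20 \left(-24\right) = \left(-460\right) \left(-24\right) = 11040$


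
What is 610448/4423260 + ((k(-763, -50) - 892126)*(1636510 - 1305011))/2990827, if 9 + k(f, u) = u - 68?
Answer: -46725512131185883/472471622715 ≈ -98896.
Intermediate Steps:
k(f, u) = -77 + u (k(f, u) = -9 + (u - 68) = -9 + (-68 + u) = -77 + u)
610448/4423260 + ((k(-763, -50) - 892126)*(1636510 - 1305011))/2990827 = 610448/4423260 + (((-77 - 50) - 892126)*(1636510 - 1305011))/2990827 = 610448*(1/4423260) + ((-127 - 892126)*331499)*(1/2990827) = 152612/1105815 - 892253*331499*(1/2990827) = 152612/1105815 - 295780977247*1/2990827 = 152612/1105815 - 42254425321/427261 = -46725512131185883/472471622715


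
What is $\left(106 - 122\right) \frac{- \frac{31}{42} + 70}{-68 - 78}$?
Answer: $\frac{11636}{1533} \approx 7.5903$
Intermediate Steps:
$\left(106 - 122\right) \frac{- \frac{31}{42} + 70}{-68 - 78} = - 16 \frac{\left(-31\right) \frac{1}{42} + 70}{-146} = - 16 \left(- \frac{31}{42} + 70\right) \left(- \frac{1}{146}\right) = - 16 \cdot \frac{2909}{42} \left(- \frac{1}{146}\right) = \left(-16\right) \left(- \frac{2909}{6132}\right) = \frac{11636}{1533}$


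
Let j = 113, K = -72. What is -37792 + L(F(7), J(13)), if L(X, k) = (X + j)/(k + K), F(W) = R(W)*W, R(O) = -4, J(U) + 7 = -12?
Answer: -3439157/91 ≈ -37793.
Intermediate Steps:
J(U) = -19 (J(U) = -7 - 12 = -19)
F(W) = -4*W
L(X, k) = (113 + X)/(-72 + k) (L(X, k) = (X + 113)/(k - 72) = (113 + X)/(-72 + k))
-37792 + L(F(7), J(13)) = -37792 + (113 - 4*7)/(-72 - 19) = -37792 + (113 - 28)/(-91) = -37792 - 1/91*85 = -37792 - 85/91 = -3439157/91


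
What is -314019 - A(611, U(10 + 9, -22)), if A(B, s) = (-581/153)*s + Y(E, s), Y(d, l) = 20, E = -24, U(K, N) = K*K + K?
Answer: -47827187/153 ≈ -3.1260e+5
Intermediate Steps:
U(K, N) = K + K² (U(K, N) = K² + K = K + K²)
A(B, s) = 20 - 581*s/153 (A(B, s) = (-581/153)*s + 20 = (-581*1/153)*s + 20 = -581*s/153 + 20 = 20 - 581*s/153)
-314019 - A(611, U(10 + 9, -22)) = -314019 - (20 - 581*(10 + 9)*(1 + (10 + 9))/153) = -314019 - (20 - 11039*(1 + 19)/153) = -314019 - (20 - 11039*20/153) = -314019 - (20 - 581/153*380) = -314019 - (20 - 220780/153) = -314019 - 1*(-217720/153) = -314019 + 217720/153 = -47827187/153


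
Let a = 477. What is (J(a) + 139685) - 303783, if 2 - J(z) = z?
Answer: -164573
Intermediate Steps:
J(z) = 2 - z
(J(a) + 139685) - 303783 = ((2 - 1*477) + 139685) - 303783 = ((2 - 477) + 139685) - 303783 = (-475 + 139685) - 303783 = 139210 - 303783 = -164573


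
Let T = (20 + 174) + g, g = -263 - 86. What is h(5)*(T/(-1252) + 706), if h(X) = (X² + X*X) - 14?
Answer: 7956603/313 ≈ 25420.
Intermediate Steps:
g = -349
T = -155 (T = (20 + 174) - 349 = 194 - 349 = -155)
h(X) = -14 + 2*X² (h(X) = (X² + X²) - 14 = 2*X² - 14 = -14 + 2*X²)
h(5)*(T/(-1252) + 706) = (-14 + 2*5²)*(-155/(-1252) + 706) = (-14 + 2*25)*(-155*(-1/1252) + 706) = (-14 + 50)*(155/1252 + 706) = 36*(884067/1252) = 7956603/313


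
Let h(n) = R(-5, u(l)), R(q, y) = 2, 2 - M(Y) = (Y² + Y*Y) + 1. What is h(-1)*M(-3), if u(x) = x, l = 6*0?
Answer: -34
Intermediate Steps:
l = 0
M(Y) = 1 - 2*Y² (M(Y) = 2 - ((Y² + Y*Y) + 1) = 2 - ((Y² + Y²) + 1) = 2 - (2*Y² + 1) = 2 - (1 + 2*Y²) = 2 + (-1 - 2*Y²) = 1 - 2*Y²)
h(n) = 2
h(-1)*M(-3) = 2*(1 - 2*(-3)²) = 2*(1 - 2*9) = 2*(1 - 18) = 2*(-17) = -34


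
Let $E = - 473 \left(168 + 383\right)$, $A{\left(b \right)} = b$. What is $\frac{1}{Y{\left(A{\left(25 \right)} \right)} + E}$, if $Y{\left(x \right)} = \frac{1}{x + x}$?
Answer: $- \frac{50}{13031149} \approx -3.837 \cdot 10^{-6}$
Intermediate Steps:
$Y{\left(x \right)} = \frac{1}{2 x}$
$E = -260623$ ($E = \left(-473\right) 551 = -260623$)
$\frac{1}{Y{\left(A{\left(25 \right)} \right)} + E} = \frac{1}{\frac{1}{2 \cdot 25} - 260623} = \frac{1}{\frac{1}{2} \cdot \frac{1}{25} - 260623} = \frac{1}{\frac{1}{50} - 260623} = \frac{1}{- \frac{13031149}{50}} = - \frac{50}{13031149}$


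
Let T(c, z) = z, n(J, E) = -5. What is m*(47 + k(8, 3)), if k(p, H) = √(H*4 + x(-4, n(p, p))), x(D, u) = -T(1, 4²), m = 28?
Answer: 1316 + 56*I ≈ 1316.0 + 56.0*I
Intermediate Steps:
x(D, u) = -16 (x(D, u) = -1*4² = -1*16 = -16)
k(p, H) = √(-16 + 4*H) (k(p, H) = √(H*4 - 16) = √(4*H - 16) = √(-16 + 4*H))
m*(47 + k(8, 3)) = 28*(47 + 2*√(-4 + 3)) = 28*(47 + 2*√(-1)) = 28*(47 + 2*I) = 1316 + 56*I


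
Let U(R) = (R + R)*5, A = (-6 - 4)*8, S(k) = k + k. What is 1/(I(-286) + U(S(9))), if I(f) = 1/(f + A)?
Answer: 366/65879 ≈ 0.0055556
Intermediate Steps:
S(k) = 2*k
A = -80 (A = -10*8 = -80)
U(R) = 10*R (U(R) = (2*R)*5 = 10*R)
I(f) = 1/(-80 + f) (I(f) = 1/(f - 80) = 1/(-80 + f))
1/(I(-286) + U(S(9))) = 1/(1/(-80 - 286) + 10*(2*9)) = 1/(1/(-366) + 10*18) = 1/(-1/366 + 180) = 1/(65879/366) = 366/65879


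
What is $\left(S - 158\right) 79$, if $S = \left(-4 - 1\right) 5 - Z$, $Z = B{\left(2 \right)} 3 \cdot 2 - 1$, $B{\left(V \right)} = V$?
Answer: $-15326$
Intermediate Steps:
$Z = 11$ ($Z = 2 \cdot 3 \cdot 2 - 1 = 2 \cdot 6 - 1 = 12 - 1 = 11$)
$S = -36$ ($S = \left(-4 - 1\right) 5 - 11 = \left(-5\right) 5 - 11 = -25 - 11 = -36$)
$\left(S - 158\right) 79 = \left(-36 - 158\right) 79 = \left(-194\right) 79 = -15326$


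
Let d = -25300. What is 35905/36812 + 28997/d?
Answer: -19880133/116417950 ≈ -0.17077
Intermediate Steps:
35905/36812 + 28997/d = 35905/36812 + 28997/(-25300) = 35905*(1/36812) + 28997*(-1/25300) = 35905/36812 - 28997/25300 = -19880133/116417950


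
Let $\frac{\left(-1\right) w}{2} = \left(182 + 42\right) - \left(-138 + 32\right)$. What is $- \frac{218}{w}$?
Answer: $\frac{109}{330} \approx 0.3303$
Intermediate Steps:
$w = -660$ ($w = - 2 \left(\left(182 + 42\right) - \left(-138 + 32\right)\right) = - 2 \left(224 - -106\right) = - 2 \left(224 + 106\right) = \left(-2\right) 330 = -660$)
$- \frac{218}{w} = - \frac{218}{-660} = \left(-218\right) \left(- \frac{1}{660}\right) = \frac{109}{330}$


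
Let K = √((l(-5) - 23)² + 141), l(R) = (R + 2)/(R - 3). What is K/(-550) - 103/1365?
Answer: -103/1365 - √41785/4400 ≈ -0.12192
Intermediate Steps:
l(R) = (2 + R)/(-3 + R)
K = √41785/8 (K = √(((2 - 5)/(-3 - 5) - 23)² + 141) = √((-3/(-8) - 23)² + 141) = √((-⅛*(-3) - 23)² + 141) = √((3/8 - 23)² + 141) = √((-181/8)² + 141) = √(32761/64 + 141) = √(41785/64) = √41785/8 ≈ 25.552)
K/(-550) - 103/1365 = (√41785/8)/(-550) - 103/1365 = (√41785/8)*(-1/550) - 103*1/1365 = -√41785/4400 - 103/1365 = -103/1365 - √41785/4400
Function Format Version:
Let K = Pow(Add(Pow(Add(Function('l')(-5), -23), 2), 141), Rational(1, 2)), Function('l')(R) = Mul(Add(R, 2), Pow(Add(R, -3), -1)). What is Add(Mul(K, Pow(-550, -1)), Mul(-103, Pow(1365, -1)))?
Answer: Add(Rational(-103, 1365), Mul(Rational(-1, 4400), Pow(41785, Rational(1, 2)))) ≈ -0.12192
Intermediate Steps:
Function('l')(R) = Mul(Pow(Add(-3, R), -1), Add(2, R)) (Function('l')(R) = Mul(Add(2, R), Pow(Add(-3, R), -1)) = Mul(Pow(Add(-3, R), -1), Add(2, R)))
K = Mul(Rational(1, 8), Pow(41785, Rational(1, 2))) (K = Pow(Add(Pow(Add(Mul(Pow(Add(-3, -5), -1), Add(2, -5)), -23), 2), 141), Rational(1, 2)) = Pow(Add(Pow(Add(Mul(Pow(-8, -1), -3), -23), 2), 141), Rational(1, 2)) = Pow(Add(Pow(Add(Mul(Rational(-1, 8), -3), -23), 2), 141), Rational(1, 2)) = Pow(Add(Pow(Add(Rational(3, 8), -23), 2), 141), Rational(1, 2)) = Pow(Add(Pow(Rational(-181, 8), 2), 141), Rational(1, 2)) = Pow(Add(Rational(32761, 64), 141), Rational(1, 2)) = Pow(Rational(41785, 64), Rational(1, 2)) = Mul(Rational(1, 8), Pow(41785, Rational(1, 2))) ≈ 25.552)
Add(Mul(K, Pow(-550, -1)), Mul(-103, Pow(1365, -1))) = Add(Mul(Mul(Rational(1, 8), Pow(41785, Rational(1, 2))), Pow(-550, -1)), Mul(-103, Pow(1365, -1))) = Add(Mul(Mul(Rational(1, 8), Pow(41785, Rational(1, 2))), Rational(-1, 550)), Mul(-103, Rational(1, 1365))) = Add(Mul(Rational(-1, 4400), Pow(41785, Rational(1, 2))), Rational(-103, 1365)) = Add(Rational(-103, 1365), Mul(Rational(-1, 4400), Pow(41785, Rational(1, 2))))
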